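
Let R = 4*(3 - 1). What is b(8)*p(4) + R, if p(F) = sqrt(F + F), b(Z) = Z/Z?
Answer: 8 + 2*sqrt(2) ≈ 10.828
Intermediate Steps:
b(Z) = 1
R = 8 (R = 4*2 = 8)
p(F) = sqrt(2)*sqrt(F) (p(F) = sqrt(2*F) = sqrt(2)*sqrt(F))
b(8)*p(4) + R = 1*(sqrt(2)*sqrt(4)) + 8 = 1*(sqrt(2)*2) + 8 = 1*(2*sqrt(2)) + 8 = 2*sqrt(2) + 8 = 8 + 2*sqrt(2)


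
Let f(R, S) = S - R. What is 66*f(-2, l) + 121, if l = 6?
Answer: 649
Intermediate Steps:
66*f(-2, l) + 121 = 66*(6 - 1*(-2)) + 121 = 66*(6 + 2) + 121 = 66*8 + 121 = 528 + 121 = 649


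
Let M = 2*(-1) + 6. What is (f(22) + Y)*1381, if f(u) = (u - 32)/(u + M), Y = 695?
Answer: 12470430/13 ≈ 9.5926e+5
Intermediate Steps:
M = 4 (M = -2 + 6 = 4)
f(u) = (-32 + u)/(4 + u) (f(u) = (u - 32)/(u + 4) = (-32 + u)/(4 + u))
(f(22) + Y)*1381 = ((-32 + 22)/(4 + 22) + 695)*1381 = (-10/26 + 695)*1381 = ((1/26)*(-10) + 695)*1381 = (-5/13 + 695)*1381 = (9030/13)*1381 = 12470430/13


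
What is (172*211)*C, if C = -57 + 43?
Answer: -508088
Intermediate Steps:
C = -14
(172*211)*C = (172*211)*(-14) = 36292*(-14) = -508088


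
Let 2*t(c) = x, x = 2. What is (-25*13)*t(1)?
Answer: -325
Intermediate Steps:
t(c) = 1 (t(c) = (1/2)*2 = 1)
(-25*13)*t(1) = -25*13*1 = -325*1 = -325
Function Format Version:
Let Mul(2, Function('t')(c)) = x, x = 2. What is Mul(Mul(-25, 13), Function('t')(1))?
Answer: -325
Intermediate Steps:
Function('t')(c) = 1 (Function('t')(c) = Mul(Rational(1, 2), 2) = 1)
Mul(Mul(-25, 13), Function('t')(1)) = Mul(Mul(-25, 13), 1) = Mul(-325, 1) = -325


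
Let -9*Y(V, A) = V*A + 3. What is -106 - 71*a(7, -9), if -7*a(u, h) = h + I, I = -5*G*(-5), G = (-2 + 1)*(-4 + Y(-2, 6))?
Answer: 3944/7 ≈ 563.43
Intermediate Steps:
Y(V, A) = -⅓ - A*V/9 (Y(V, A) = -(V*A + 3)/9 = -(A*V + 3)/9 = -(3 + A*V)/9 = -⅓ - A*V/9)
G = 3 (G = (-2 + 1)*(-4 + (-⅓ - ⅑*6*(-2))) = -(-4 + (-⅓ + 4/3)) = -(-4 + 1) = -1*(-3) = 3)
I = 75 (I = -5*3*(-5) = -15*(-5) = 75)
a(u, h) = -75/7 - h/7 (a(u, h) = -(h + 75)/7 = -(75 + h)/7 = -75/7 - h/7)
-106 - 71*a(7, -9) = -106 - 71*(-75/7 - ⅐*(-9)) = -106 - 71*(-75/7 + 9/7) = -106 - 71*(-66/7) = -106 + 4686/7 = 3944/7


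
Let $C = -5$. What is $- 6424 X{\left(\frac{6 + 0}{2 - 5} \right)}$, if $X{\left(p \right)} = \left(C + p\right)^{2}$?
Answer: $-314776$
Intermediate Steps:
$X{\left(p \right)} = \left(-5 + p\right)^{2}$
$- 6424 X{\left(\frac{6 + 0}{2 - 5} \right)} = - 6424 \left(-5 + \frac{6 + 0}{2 - 5}\right)^{2} = - 6424 \left(-5 + \frac{6}{-3}\right)^{2} = - 6424 \left(-5 + 6 \left(- \frac{1}{3}\right)\right)^{2} = - 6424 \left(-5 - 2\right)^{2} = - 6424 \left(-7\right)^{2} = \left(-6424\right) 49 = -314776$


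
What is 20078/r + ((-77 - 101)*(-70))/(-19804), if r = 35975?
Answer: -12655947/178112225 ≈ -0.071056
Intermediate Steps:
20078/r + ((-77 - 101)*(-70))/(-19804) = 20078/35975 + ((-77 - 101)*(-70))/(-19804) = 20078*(1/35975) - 178*(-70)*(-1/19804) = 20078/35975 + 12460*(-1/19804) = 20078/35975 - 3115/4951 = -12655947/178112225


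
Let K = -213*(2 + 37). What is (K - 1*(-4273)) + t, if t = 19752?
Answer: 15718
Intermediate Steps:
K = -8307 (K = -213*39 = -8307)
(K - 1*(-4273)) + t = (-8307 - 1*(-4273)) + 19752 = (-8307 + 4273) + 19752 = -4034 + 19752 = 15718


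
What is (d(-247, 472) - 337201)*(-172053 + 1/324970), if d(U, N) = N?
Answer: 18827213199649161/324970 ≈ 5.7935e+10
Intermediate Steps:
(d(-247, 472) - 337201)*(-172053 + 1/324970) = (472 - 337201)*(-172053 + 1/324970) = -336729*(-172053 + 1/324970) = -336729*(-55912063409/324970) = 18827213199649161/324970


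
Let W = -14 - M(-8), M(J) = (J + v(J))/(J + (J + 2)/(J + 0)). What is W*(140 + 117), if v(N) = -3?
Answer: -115650/29 ≈ -3987.9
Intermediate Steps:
M(J) = (-3 + J)/(J + (2 + J)/J) (M(J) = (J - 3)/(J + (J + 2)/(J + 0)) = (-3 + J)/(J + (2 + J)/J))
W = -450/29 (W = -14 - (-8)*(-3 - 8)/(2 - 8 + (-8)²) = -14 - (-8)*(-11)/(2 - 8 + 64) = -14 - (-8)*(-11)/58 = -14 - 1*44/29 = -14 - 44/29 = -450/29 ≈ -15.517)
W*(140 + 117) = -450*(140 + 117)/29 = -450/29*257 = -115650/29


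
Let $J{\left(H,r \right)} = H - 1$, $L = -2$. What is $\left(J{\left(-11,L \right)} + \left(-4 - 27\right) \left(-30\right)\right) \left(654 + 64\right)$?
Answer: $659124$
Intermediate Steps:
$J{\left(H,r \right)} = -1 + H$ ($J{\left(H,r \right)} = H - 1 = -1 + H$)
$\left(J{\left(-11,L \right)} + \left(-4 - 27\right) \left(-30\right)\right) \left(654 + 64\right) = \left(\left(-1 - 11\right) + \left(-4 - 27\right) \left(-30\right)\right) \left(654 + 64\right) = \left(-12 - -930\right) 718 = \left(-12 + 930\right) 718 = 918 \cdot 718 = 659124$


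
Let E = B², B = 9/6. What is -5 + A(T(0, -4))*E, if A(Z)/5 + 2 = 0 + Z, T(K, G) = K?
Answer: -55/2 ≈ -27.500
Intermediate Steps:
A(Z) = -10 + 5*Z (A(Z) = -10 + 5*(0 + Z) = -10 + 5*Z)
B = 3/2 (B = 9*(⅙) = 3/2 ≈ 1.5000)
E = 9/4 (E = (3/2)² = 9/4 ≈ 2.2500)
-5 + A(T(0, -4))*E = -5 + (-10 + 5*0)*(9/4) = -5 + (-10 + 0)*(9/4) = -5 - 10*9/4 = -5 - 45/2 = -55/2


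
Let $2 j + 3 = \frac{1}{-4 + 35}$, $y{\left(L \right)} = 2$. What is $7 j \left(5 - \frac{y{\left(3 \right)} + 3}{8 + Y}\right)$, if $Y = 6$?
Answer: $- \frac{1495}{31} \approx -48.226$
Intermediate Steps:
$j = - \frac{46}{31}$ ($j = - \frac{3}{2} + \frac{1}{2 \left(-4 + 35\right)} = - \frac{3}{2} + \frac{1}{2 \cdot 31} = - \frac{3}{2} + \frac{1}{2} \cdot \frac{1}{31} = - \frac{3}{2} + \frac{1}{62} = - \frac{46}{31} \approx -1.4839$)
$7 j \left(5 - \frac{y{\left(3 \right)} + 3}{8 + Y}\right) = 7 \left(- \frac{46}{31}\right) \left(5 - \frac{2 + 3}{8 + 6}\right) = - \frac{322 \left(5 - \frac{5}{14}\right)}{31} = \left(- \frac{322}{31}\right) \frac{65}{14} = - \frac{1495}{31}$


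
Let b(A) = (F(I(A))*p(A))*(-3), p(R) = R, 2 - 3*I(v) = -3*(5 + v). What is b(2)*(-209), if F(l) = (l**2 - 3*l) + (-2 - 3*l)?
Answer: 40546/3 ≈ 13515.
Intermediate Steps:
I(v) = 17/3 + v (I(v) = 2/3 - (-1)*(5 + v) = 2/3 - (-15 - 3*v)/3 = 2/3 + (5 + v) = 17/3 + v)
F(l) = -2 + l**2 - 6*l
b(A) = -3*A*(-36 + (17/3 + A)**2 - 6*A) (b(A) = ((-2 + (17/3 + A)**2 - 6*(17/3 + A))*A)*(-3) = ((-2 + (17/3 + A)**2 + (-34 - 6*A))*A)*(-3) = ((-36 + (17/3 + A)**2 - 6*A)*A)*(-3) = (A*(-36 + (17/3 + A)**2 - 6*A))*(-3) = -3*A*(-36 + (17/3 + A)**2 - 6*A))
b(2)*(-209) = ((1/3)*2*(35 - 48*2 - 9*2**2))*(-209) = ((1/3)*2*(35 - 96 - 9*4))*(-209) = ((1/3)*2*(35 - 96 - 36))*(-209) = ((1/3)*2*(-97))*(-209) = -194/3*(-209) = 40546/3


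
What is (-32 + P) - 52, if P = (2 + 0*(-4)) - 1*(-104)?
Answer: 22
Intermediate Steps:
P = 106 (P = (2 + 0) + 104 = 2 + 104 = 106)
(-32 + P) - 52 = (-32 + 106) - 52 = 74 - 52 = 22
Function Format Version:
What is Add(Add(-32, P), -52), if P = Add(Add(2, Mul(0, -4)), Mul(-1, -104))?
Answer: 22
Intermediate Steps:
P = 106 (P = Add(Add(2, 0), 104) = Add(2, 104) = 106)
Add(Add(-32, P), -52) = Add(Add(-32, 106), -52) = Add(74, -52) = 22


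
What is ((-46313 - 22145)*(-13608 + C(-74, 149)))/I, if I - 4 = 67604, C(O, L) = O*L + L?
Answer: 838097065/33804 ≈ 24793.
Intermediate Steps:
C(O, L) = L + L*O (C(O, L) = L*O + L = L + L*O)
I = 67608 (I = 4 + 67604 = 67608)
((-46313 - 22145)*(-13608 + C(-74, 149)))/I = ((-46313 - 22145)*(-13608 + 149*(1 - 74)))/67608 = -68458*(-13608 + 149*(-73))*(1/67608) = -68458*(-13608 - 10877)*(1/67608) = -68458*(-24485)*(1/67608) = 1676194130*(1/67608) = 838097065/33804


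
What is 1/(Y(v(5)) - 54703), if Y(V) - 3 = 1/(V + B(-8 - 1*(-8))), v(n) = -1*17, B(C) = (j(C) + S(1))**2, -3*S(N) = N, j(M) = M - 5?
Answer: -103/5634091 ≈ -1.8282e-5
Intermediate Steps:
j(M) = -5 + M
S(N) = -N/3
B(C) = (-16/3 + C)**2 (B(C) = ((-5 + C) - 1/3*1)**2 = ((-5 + C) - 1/3)**2 = (-16/3 + C)**2)
v(n) = -17
Y(V) = 3 + 1/(256/9 + V) (Y(V) = 3 + 1/(V + (-16 + 3*(-8 - 1*(-8)))**2/9) = 3 + 1/(V + (-16 + 3*(-8 + 8))**2/9) = 3 + 1/(V + (-16 + 3*0)**2/9) = 3 + 1/(V + (-16 + 0)**2/9) = 3 + 1/(V + (1/9)*(-16)**2) = 3 + 1/(V + (1/9)*256) = 3 + 1/(V + 256/9) = 3 + 1/(256/9 + V))
1/(Y(v(5)) - 54703) = 1/(3*(259 + 9*(-17))/(256 + 9*(-17)) - 54703) = 1/(3*(259 - 153)/(256 - 153) - 54703) = 1/(3*106/103 - 54703) = 1/(3*(1/103)*106 - 54703) = 1/(318/103 - 54703) = 1/(-5634091/103) = -103/5634091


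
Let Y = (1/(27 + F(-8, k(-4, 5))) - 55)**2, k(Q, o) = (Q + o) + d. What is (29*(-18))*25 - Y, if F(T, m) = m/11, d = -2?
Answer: -1408069161/87616 ≈ -16071.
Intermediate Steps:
k(Q, o) = -2 + Q + o (k(Q, o) = (Q + o) - 2 = -2 + Q + o)
F(T, m) = m/11 (F(T, m) = m*(1/11) = m/11)
Y = 264680361/87616 (Y = (1/(27 + (-2 - 4 + 5)/11) - 55)**2 = (1/(27 + (1/11)*(-1)) - 55)**2 = (1/(27 - 1/11) - 55)**2 = (1/(296/11) - 55)**2 = (11/296 - 55)**2 = (-16269/296)**2 = 264680361/87616 ≈ 3020.9)
(29*(-18))*25 - Y = (29*(-18))*25 - 1*264680361/87616 = -522*25 - 264680361/87616 = -13050 - 264680361/87616 = -1408069161/87616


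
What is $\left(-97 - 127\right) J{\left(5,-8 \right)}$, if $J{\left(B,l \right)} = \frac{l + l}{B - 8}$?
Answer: $- \frac{3584}{3} \approx -1194.7$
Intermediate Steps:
$J{\left(B,l \right)} = \frac{2 l}{-8 + B}$
$\left(-97 - 127\right) J{\left(5,-8 \right)} = \left(-97 - 127\right) 2 \left(-8\right) \frac{1}{-8 + 5} = - 224 \cdot 2 \left(-8\right) \frac{1}{-3} = - 224 \cdot 2 \left(-8\right) \left(- \frac{1}{3}\right) = \left(-224\right) \frac{16}{3} = - \frac{3584}{3}$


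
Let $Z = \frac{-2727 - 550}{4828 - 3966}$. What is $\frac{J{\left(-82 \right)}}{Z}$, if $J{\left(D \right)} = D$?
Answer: $\frac{70684}{3277} \approx 21.57$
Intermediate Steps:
$Z = - \frac{3277}{862} \approx -3.8016$
$\frac{J{\left(-82 \right)}}{Z} = - \frac{82}{- \frac{3277}{862}} = \left(-82\right) \left(- \frac{862}{3277}\right) = \frac{70684}{3277}$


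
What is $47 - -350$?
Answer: $397$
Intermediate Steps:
$47 - -350 = 47 + 350 = 397$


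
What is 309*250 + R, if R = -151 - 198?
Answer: 76901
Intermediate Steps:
R = -349
309*250 + R = 309*250 - 349 = 77250 - 349 = 76901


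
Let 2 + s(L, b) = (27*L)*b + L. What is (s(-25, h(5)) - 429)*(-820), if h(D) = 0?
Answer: 373920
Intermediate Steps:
s(L, b) = -2 + L + 27*L*b (s(L, b) = -2 + ((27*L)*b + L) = -2 + (27*L*b + L) = -2 + (L + 27*L*b) = -2 + L + 27*L*b)
(s(-25, h(5)) - 429)*(-820) = ((-2 - 25 + 27*(-25)*0) - 429)*(-820) = ((-2 - 25 + 0) - 429)*(-820) = (-27 - 429)*(-820) = -456*(-820) = 373920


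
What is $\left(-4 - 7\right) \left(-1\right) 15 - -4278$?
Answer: $4443$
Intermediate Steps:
$\left(-4 - 7\right) \left(-1\right) 15 - -4278 = \left(-4 - 7\right) \left(-1\right) 15 + 4278 = \left(-11\right) \left(-1\right) 15 + 4278 = 11 \cdot 15 + 4278 = 165 + 4278 = 4443$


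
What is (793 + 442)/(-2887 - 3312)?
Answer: -1235/6199 ≈ -0.19923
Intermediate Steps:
(793 + 442)/(-2887 - 3312) = 1235/(-6199) = 1235*(-1/6199) = -1235/6199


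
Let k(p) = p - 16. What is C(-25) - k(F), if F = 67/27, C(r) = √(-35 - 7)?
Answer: 365/27 + I*√42 ≈ 13.519 + 6.4807*I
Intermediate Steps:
C(r) = I*√42 (C(r) = √(-42) = I*√42)
F = 67/27 (F = 67*(1/27) = 67/27 ≈ 2.4815)
k(p) = -16 + p
C(-25) - k(F) = I*√42 - (-16 + 67/27) = I*√42 - 1*(-365/27) = I*√42 + 365/27 = 365/27 + I*√42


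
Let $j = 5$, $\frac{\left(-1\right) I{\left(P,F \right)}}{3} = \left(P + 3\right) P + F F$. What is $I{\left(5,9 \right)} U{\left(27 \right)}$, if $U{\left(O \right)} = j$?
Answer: $-1815$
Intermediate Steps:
$I{\left(P,F \right)} = - 3 F^{2} - 3 P \left(3 + P\right)$ ($I{\left(P,F \right)} = - 3 \left(\left(P + 3\right) P + F F\right) = - 3 \left(\left(3 + P\right) P + F^{2}\right) = - 3 \left(P \left(3 + P\right) + F^{2}\right) = - 3 \left(F^{2} + P \left(3 + P\right)\right) = - 3 F^{2} - 3 P \left(3 + P\right)$)
$U{\left(O \right)} = 5$
$I{\left(5,9 \right)} U{\left(27 \right)} = \left(\left(-9\right) 5 - 3 \cdot 9^{2} - 3 \cdot 5^{2}\right) 5 = \left(-45 - 243 - 75\right) 5 = \left(-363\right) 5 = -1815$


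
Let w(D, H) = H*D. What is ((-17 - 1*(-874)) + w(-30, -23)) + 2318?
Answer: 3865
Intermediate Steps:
w(D, H) = D*H
((-17 - 1*(-874)) + w(-30, -23)) + 2318 = ((-17 - 1*(-874)) - 30*(-23)) + 2318 = ((-17 + 874) + 690) + 2318 = (857 + 690) + 2318 = 1547 + 2318 = 3865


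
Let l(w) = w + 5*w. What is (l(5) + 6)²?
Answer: 1296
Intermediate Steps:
l(w) = 6*w
(l(5) + 6)² = (6*5 + 6)² = (30 + 6)² = 36² = 1296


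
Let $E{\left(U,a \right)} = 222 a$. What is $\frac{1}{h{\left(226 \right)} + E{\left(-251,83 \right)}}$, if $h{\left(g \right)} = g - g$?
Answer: $\frac{1}{18426} \approx 5.4271 \cdot 10^{-5}$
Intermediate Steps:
$h{\left(g \right)} = 0$
$\frac{1}{h{\left(226 \right)} + E{\left(-251,83 \right)}} = \frac{1}{0 + 222 \cdot 83} = \frac{1}{0 + 18426} = \frac{1}{18426}$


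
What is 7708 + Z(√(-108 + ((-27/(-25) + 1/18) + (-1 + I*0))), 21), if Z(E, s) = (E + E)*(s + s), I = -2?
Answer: 7708 + 14*I*√97078/5 ≈ 7708.0 + 872.41*I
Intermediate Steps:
Z(E, s) = 4*E*s (Z(E, s) = (2*E)*(2*s) = 4*E*s)
7708 + Z(√(-108 + ((-27/(-25) + 1/18) + (-1 + I*0))), 21) = 7708 + 4*√(-108 + ((-27/(-25) + 1/18) + (-1 - 2*0)))*21 = 7708 + 4*√(-108 + ((-27*(-1/25) + 1*(1/18)) + (-1 + 0)))*21 = 7708 + 4*√(-108 + ((27/25 + 1/18) - 1))*21 = 7708 + 4*√(-108 + (511/450 - 1))*21 = 7708 + 4*√(-108 + 61/450)*21 = 7708 + 4*√(-48539/450)*21 = 7708 + 4*(I*√97078/30)*21 = 7708 + 14*I*√97078/5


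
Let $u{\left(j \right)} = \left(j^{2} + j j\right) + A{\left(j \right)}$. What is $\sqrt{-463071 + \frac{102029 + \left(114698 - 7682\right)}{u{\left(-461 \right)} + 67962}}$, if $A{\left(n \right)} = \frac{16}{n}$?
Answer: $\frac{i \sqrt{5979844221649022653401}}{113637414} \approx 680.49 i$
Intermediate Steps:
$u{\left(j \right)} = 2 j^{2} + \frac{16}{j}$ ($u{\left(j \right)} = \left(j^{2} + j j\right) + \frac{16}{j} = \left(j^{2} + j^{2}\right) + \frac{16}{j} = 2 j^{2} + \frac{16}{j}$)
$\sqrt{-463071 + \frac{102029 + \left(114698 - 7682\right)}{u{\left(-461 \right)} + 67962}} = \sqrt{-463071 + \frac{102029 + \left(114698 - 7682\right)}{\frac{2 \left(8 + \left(-461\right)^{3}\right)}{-461} + 67962}} = \sqrt{-463071 + \frac{102029 + \left(114698 - 7682\right)}{2 \left(- \frac{1}{461}\right) \left(8 - 97972181\right) + 67962}} = \sqrt{-463071 + \frac{102029 + 107016}{2 \left(- \frac{1}{461}\right) \left(-97972173\right) + 67962}} = \sqrt{-463071 + \frac{209045}{\frac{195944346}{461} + 67962}} = \sqrt{-463071 + \frac{209045}{\frac{227274828}{461}}} = \sqrt{-463071 + 209045 \cdot \frac{461}{227274828}} = \sqrt{-463071 + \frac{96369745}{227274828}} = \sqrt{- \frac{105244285507043}{227274828}} = \frac{i \sqrt{5979844221649022653401}}{113637414}$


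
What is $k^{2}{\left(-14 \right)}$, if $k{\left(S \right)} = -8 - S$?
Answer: $36$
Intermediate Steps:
$k^{2}{\left(-14 \right)} = \left(-8 - -14\right)^{2} = \left(-8 + 14\right)^{2} = 6^{2} = 36$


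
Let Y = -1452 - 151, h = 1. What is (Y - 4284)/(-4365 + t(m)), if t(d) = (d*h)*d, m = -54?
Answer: 841/207 ≈ 4.0628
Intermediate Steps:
Y = -1603
t(d) = d² (t(d) = (d*1)*d = d*d = d²)
(Y - 4284)/(-4365 + t(m)) = (-1603 - 4284)/(-4365 + (-54)²) = -5887/(-4365 + 2916) = -5887/(-1449) = -5887*(-1/1449) = 841/207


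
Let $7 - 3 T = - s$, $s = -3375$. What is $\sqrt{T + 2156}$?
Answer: $\frac{10 \sqrt{93}}{3} \approx 32.146$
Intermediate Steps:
$T = - \frac{3368}{3}$ ($T = \frac{7}{3} - \frac{\left(-1\right) \left(-3375\right)}{3} = \frac{7}{3} - 1125 = - \frac{3368}{3} \approx -1122.7$)
$\sqrt{T + 2156} = \sqrt{- \frac{3368}{3} + 2156} = \sqrt{\frac{3100}{3}} = \frac{10 \sqrt{93}}{3}$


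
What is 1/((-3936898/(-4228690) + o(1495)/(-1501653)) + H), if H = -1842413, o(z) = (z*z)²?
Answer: -3175012512285/16411546653869413133 ≈ -1.9346e-7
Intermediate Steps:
o(z) = z⁴ (o(z) = (z²)² = z⁴)
1/((-3936898/(-4228690) + o(1495)/(-1501653)) + H) = 1/((-3936898/(-4228690) + 1495⁴/(-1501653)) - 1842413) = 1/((-3936898*(-1/4228690) + 4995336750625*(-1/1501653)) - 1842413) = 1/((1968449/2114345 - 4995336750625/1501653) - 1842413) = 1/(-10561862326072869428/3175012512285 - 1842413) = 1/(-16411546653869413133/3175012512285) = -3175012512285/16411546653869413133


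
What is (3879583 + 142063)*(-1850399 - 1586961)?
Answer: -13823845094560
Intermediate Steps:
(3879583 + 142063)*(-1850399 - 1586961) = 4021646*(-3437360) = -13823845094560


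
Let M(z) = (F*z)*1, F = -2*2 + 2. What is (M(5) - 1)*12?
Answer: -132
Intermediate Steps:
F = -2 (F = -4 + 2 = -2)
M(z) = -2*z (M(z) = -2*z*1 = -2*z)
(M(5) - 1)*12 = (-2*5 - 1)*12 = (-10 - 1)*12 = -11*12 = -132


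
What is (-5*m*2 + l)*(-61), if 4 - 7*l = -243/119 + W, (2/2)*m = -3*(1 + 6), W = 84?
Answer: -10104833/833 ≈ -12131.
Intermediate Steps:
m = -21 (m = -3*(1 + 6) = -3*7 = -21)
l = -9277/833 (l = 4/7 - (-243/119 + 84)/7 = 4/7 - 1/7*9753/119 = 4/7 - 9753/833 = -9277/833 ≈ -11.137)
(-5*m*2 + l)*(-61) = (-5*(-21)*2 - 9277/833)*(-61) = (105*2 - 9277/833)*(-61) = (210 - 9277/833)*(-61) = (165653/833)*(-61) = -10104833/833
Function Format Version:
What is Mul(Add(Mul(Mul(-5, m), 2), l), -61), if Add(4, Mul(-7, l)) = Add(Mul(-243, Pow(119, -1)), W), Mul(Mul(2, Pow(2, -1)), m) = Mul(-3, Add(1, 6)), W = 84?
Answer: Rational(-10104833, 833) ≈ -12131.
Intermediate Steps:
m = -21 (m = Mul(-3, Add(1, 6)) = Mul(-3, 7) = -21)
l = Rational(-9277, 833) (l = Add(Rational(4, 7), Mul(Rational(-1, 7), Add(Mul(-243, Pow(119, -1)), 84))) = Add(Rational(4, 7), Mul(Rational(-1, 7), Add(Mul(-243, Rational(1, 119)), 84))) = Add(Rational(4, 7), Mul(Rational(-1, 7), Add(Rational(-243, 119), 84))) = Add(Rational(4, 7), Mul(Rational(-1, 7), Rational(9753, 119))) = Add(Rational(4, 7), Rational(-9753, 833)) = Rational(-9277, 833) ≈ -11.137)
Mul(Add(Mul(Mul(-5, m), 2), l), -61) = Mul(Add(Mul(Mul(-5, -21), 2), Rational(-9277, 833)), -61) = Mul(Add(Mul(105, 2), Rational(-9277, 833)), -61) = Mul(Add(210, Rational(-9277, 833)), -61) = Mul(Rational(165653, 833), -61) = Rational(-10104833, 833)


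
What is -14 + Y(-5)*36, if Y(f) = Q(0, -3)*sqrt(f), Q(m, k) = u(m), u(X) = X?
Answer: -14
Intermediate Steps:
Q(m, k) = m
Y(f) = 0 (Y(f) = 0*sqrt(f) = 0)
-14 + Y(-5)*36 = -14 + 0*36 = -14 + 0 = -14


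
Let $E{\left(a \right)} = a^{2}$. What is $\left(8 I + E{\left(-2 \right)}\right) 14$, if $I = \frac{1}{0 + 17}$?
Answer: $\frac{1064}{17} \approx 62.588$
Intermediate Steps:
$I = \frac{1}{17} \approx 0.058824$
$\left(8 I + E{\left(-2 \right)}\right) 14 = \left(8 \cdot \frac{1}{17} + \left(-2\right)^{2}\right) 14 = \left(\frac{8}{17} + 4\right) 14 = \frac{76}{17} \cdot 14 = \frac{1064}{17}$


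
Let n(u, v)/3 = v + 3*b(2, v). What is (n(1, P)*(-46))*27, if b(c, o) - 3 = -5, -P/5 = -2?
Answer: -14904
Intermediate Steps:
P = 10 (P = -5*(-2) = 10)
b(c, o) = -2 (b(c, o) = 3 - 5 = -2)
n(u, v) = -18 + 3*v (n(u, v) = 3*(v + 3*(-2)) = 3*(v - 6) = 3*(-6 + v) = -18 + 3*v)
(n(1, P)*(-46))*27 = ((-18 + 3*10)*(-46))*27 = ((-18 + 30)*(-46))*27 = (12*(-46))*27 = -552*27 = -14904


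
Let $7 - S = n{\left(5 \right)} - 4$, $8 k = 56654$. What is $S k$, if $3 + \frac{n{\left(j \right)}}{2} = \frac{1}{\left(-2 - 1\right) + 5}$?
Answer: $113308$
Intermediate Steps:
$k = \frac{28327}{4}$ ($k = \frac{1}{8} \cdot 56654 = \frac{28327}{4} \approx 7081.8$)
$n{\left(j \right)} = -5$ ($n{\left(j \right)} = -6 + \frac{2}{\left(-2 - 1\right) + 5} = -6 + \frac{2}{-3 + 5} = -6 + \frac{2}{2} = -6 + 2 \cdot \frac{1}{2} = -6 + 1 = -5$)
$S = 16$ ($S = 7 - \left(-5 - 4\right) = 7 - -9 = 7 + 9 = 16$)
$S k = 16 \cdot \frac{28327}{4} = 113308$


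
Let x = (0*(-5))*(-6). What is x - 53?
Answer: -53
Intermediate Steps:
x = 0 (x = 0*(-6) = 0)
x - 53 = 0 - 53 = -53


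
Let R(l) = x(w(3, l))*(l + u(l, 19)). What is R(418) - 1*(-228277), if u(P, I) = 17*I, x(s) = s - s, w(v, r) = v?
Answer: 228277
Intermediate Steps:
x(s) = 0
R(l) = 0 (R(l) = 0*(l + 17*19) = 0*(l + 323) = 0*(323 + l) = 0)
R(418) - 1*(-228277) = 0 - 1*(-228277) = 0 + 228277 = 228277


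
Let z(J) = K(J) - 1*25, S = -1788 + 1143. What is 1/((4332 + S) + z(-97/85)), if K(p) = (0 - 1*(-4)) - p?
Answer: 85/311707 ≈ 0.00027269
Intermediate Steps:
S = -645
K(p) = 4 - p (K(p) = (0 + 4) - p = 4 - p)
z(J) = -21 - J (z(J) = (4 - J) - 1*25 = (4 - J) - 25 = -21 - J)
1/((4332 + S) + z(-97/85)) = 1/((4332 - 645) + (-21 - (-97)/85)) = 1/(3687 + (-21 - (-97)/85)) = 1/(3687 + (-21 - 1*(-97/85))) = 1/(3687 + (-21 + 97/85)) = 1/(3687 - 1688/85) = 1/(311707/85) = 85/311707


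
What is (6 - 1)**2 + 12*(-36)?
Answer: -407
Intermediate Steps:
(6 - 1)**2 + 12*(-36) = 5**2 - 432 = 25 - 432 = -407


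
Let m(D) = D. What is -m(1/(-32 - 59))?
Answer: 1/91 ≈ 0.010989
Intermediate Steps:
-m(1/(-32 - 59)) = -1/(-32 - 59) = -1/(-91) = -1*(-1/91) = 1/91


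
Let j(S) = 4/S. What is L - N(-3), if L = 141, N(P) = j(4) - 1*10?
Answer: 150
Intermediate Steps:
N(P) = -9 (N(P) = 4/4 - 1*10 = 4*(¼) - 10 = 1 - 10 = -9)
L - N(-3) = 141 - 1*(-9) = 141 + 9 = 150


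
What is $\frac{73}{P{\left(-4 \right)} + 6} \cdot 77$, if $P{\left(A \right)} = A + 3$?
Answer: $\frac{5621}{5} \approx 1124.2$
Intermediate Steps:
$P{\left(A \right)} = 3 + A$
$\frac{73}{P{\left(-4 \right)} + 6} \cdot 77 = \frac{73}{\left(3 - 4\right) + 6} \cdot 77 = \frac{73}{-1 + 6} \cdot 77 = \frac{73}{5} \cdot 77 = \frac{5621}{5}$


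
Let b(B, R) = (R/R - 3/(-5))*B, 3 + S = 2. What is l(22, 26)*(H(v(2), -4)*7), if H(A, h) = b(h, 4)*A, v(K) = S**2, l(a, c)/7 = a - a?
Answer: 0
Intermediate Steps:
S = -1 (S = -3 + 2 = -1)
b(B, R) = 8*B/5 (b(B, R) = (1 - 3*(-1/5))*B = (1 + 3/5)*B = 8*B/5)
l(a, c) = 0 (l(a, c) = 7*(a - a) = 7*0 = 0)
v(K) = 1 (v(K) = (-1)**2 = 1)
H(A, h) = 8*A*h/5 (H(A, h) = (8*h/5)*A = 8*A*h/5)
l(22, 26)*(H(v(2), -4)*7) = 0*(((8/5)*1*(-4))*7) = 0*(-32/5*7) = 0*(-224/5) = 0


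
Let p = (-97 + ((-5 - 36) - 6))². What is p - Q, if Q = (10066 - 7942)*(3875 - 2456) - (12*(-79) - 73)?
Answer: -2994241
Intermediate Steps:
p = 20736 (p = (-97 + (-41 - 6))² = (-97 - 47)² = (-144)² = 20736)
Q = 3014977 (Q = 2124*1419 - (-948 - 73) = 3013956 - 1*(-1021) = 3013956 + 1021 = 3014977)
p - Q = 20736 - 1*3014977 = 20736 - 3014977 = -2994241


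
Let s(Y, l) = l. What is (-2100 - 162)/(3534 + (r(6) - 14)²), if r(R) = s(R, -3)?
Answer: -2262/3823 ≈ -0.59168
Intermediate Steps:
r(R) = -3
(-2100 - 162)/(3534 + (r(6) - 14)²) = (-2100 - 162)/(3534 + (-3 - 14)²) = -2262/(3534 + (-17)²) = -2262/(3534 + 289) = -2262/3823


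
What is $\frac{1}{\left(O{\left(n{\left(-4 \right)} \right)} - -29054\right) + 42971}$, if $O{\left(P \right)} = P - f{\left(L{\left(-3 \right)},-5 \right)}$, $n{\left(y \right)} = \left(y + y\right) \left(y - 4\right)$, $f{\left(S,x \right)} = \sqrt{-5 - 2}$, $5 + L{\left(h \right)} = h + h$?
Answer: $\frac{i}{\sqrt{7} + 72089 i} \approx 1.3872 \cdot 10^{-5} + 5.0911 \cdot 10^{-10} i$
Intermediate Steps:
$L{\left(h \right)} = -5 + 2 h$ ($L{\left(h \right)} = -5 + \left(h + h\right) = -5 + 2 h$)
$f{\left(S,x \right)} = i \sqrt{7}$ ($f{\left(S,x \right)} = \sqrt{-7} = i \sqrt{7}$)
$n{\left(y \right)} = 2 y \left(-4 + y\right)$
$O{\left(P \right)} = P - i \sqrt{7}$
$\frac{1}{\left(O{\left(n{\left(-4 \right)} \right)} - -29054\right) + 42971} = \frac{1}{\left(\left(2 \left(-4\right) \left(-4 - 4\right) - i \sqrt{7}\right) - -29054\right) + 42971} = \frac{1}{\left(\left(2 \left(-4\right) \left(-8\right) - i \sqrt{7}\right) + 29054\right) + 42971} = \frac{1}{\left(\left(64 - i \sqrt{7}\right) + 29054\right) + 42971} = \frac{1}{\left(29118 - i \sqrt{7}\right) + 42971} = \frac{1}{72089 - i \sqrt{7}}$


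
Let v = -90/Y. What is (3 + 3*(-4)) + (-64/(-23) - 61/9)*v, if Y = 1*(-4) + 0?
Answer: -4549/46 ≈ -98.891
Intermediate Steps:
Y = -4 (Y = -4 + 0 = -4)
v = 45/2 (v = -90/(-4) = -90*(-¼) = 45/2 ≈ 22.500)
(3 + 3*(-4)) + (-64/(-23) - 61/9)*v = (3 + 3*(-4)) + (-64/(-23) - 61/9)*(45/2) = (3 - 12) + (-64*(-1/23) - 61*⅑)*(45/2) = -9 + (64/23 - 61/9)*(45/2) = -9 - 827/207*45/2 = -9 - 4135/46 = -4549/46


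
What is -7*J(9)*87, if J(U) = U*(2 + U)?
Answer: -60291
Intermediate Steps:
-7*J(9)*87 = -63*(2 + 9)*87 = -63*11*87 = -7*99*87 = -693*87 = -60291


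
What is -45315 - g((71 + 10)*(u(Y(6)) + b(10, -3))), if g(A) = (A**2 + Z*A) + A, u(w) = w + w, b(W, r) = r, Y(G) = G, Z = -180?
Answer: -446265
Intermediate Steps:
u(w) = 2*w
g(A) = A**2 - 179*A (g(A) = (A**2 - 180*A) + A = A**2 - 179*A)
-45315 - g((71 + 10)*(u(Y(6)) + b(10, -3))) = -45315 - (71 + 10)*(2*6 - 3)*(-179 + (71 + 10)*(2*6 - 3)) = -45315 - 81*(12 - 3)*(-179 + 81*(12 - 3)) = -45315 - 81*9*(-179 + 81*9) = -45315 - 729*(-179 + 729) = -45315 - 729*550 = -45315 - 1*400950 = -45315 - 400950 = -446265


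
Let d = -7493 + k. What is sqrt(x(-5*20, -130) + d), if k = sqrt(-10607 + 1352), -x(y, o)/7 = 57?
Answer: sqrt(-7892 + I*sqrt(9255)) ≈ 0.5415 + 88.839*I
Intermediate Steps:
x(y, o) = -399 (x(y, o) = -7*57 = -399)
k = I*sqrt(9255) (k = sqrt(-9255) = I*sqrt(9255) ≈ 96.203*I)
d = -7493 + I*sqrt(9255) ≈ -7493.0 + 96.203*I
sqrt(x(-5*20, -130) + d) = sqrt(-399 + (-7493 + I*sqrt(9255))) = sqrt(-7892 + I*sqrt(9255))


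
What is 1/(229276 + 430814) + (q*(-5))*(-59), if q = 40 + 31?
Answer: 13825585051/660090 ≈ 20945.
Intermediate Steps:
q = 71
1/(229276 + 430814) + (q*(-5))*(-59) = 1/(229276 + 430814) + (71*(-5))*(-59) = 1/660090 - 355*(-59) = 1/660090 + 20945 = 13825585051/660090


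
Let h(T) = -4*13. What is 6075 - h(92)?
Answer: 6127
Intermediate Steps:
h(T) = -52
6075 - h(92) = 6075 - 1*(-52) = 6075 + 52 = 6127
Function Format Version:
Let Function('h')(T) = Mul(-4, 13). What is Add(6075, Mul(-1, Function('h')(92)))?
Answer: 6127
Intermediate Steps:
Function('h')(T) = -52
Add(6075, Mul(-1, Function('h')(92))) = Add(6075, Mul(-1, -52)) = Add(6075, 52) = 6127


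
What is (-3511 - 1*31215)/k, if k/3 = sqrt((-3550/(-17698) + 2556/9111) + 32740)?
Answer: -34726*sqrt(23646291072634390559)/2639643634929 ≈ -63.972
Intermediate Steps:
k = 3*sqrt(23646291072634390559)/26874413 (k = 3*sqrt((-3550/(-17698) + 2556/9111) + 32740) = 3*sqrt((-3550*(-1/17698) + 2556*(1/9111)) + 32740) = 3*sqrt((1775/8849 + 852/3037) + 32740) = 3*sqrt(12930023/26874413 + 32740) = 3*sqrt(879881211643/26874413) = 3*(sqrt(23646291072634390559)/26874413) = 3*sqrt(23646291072634390559)/26874413 ≈ 542.83)
(-3511 - 1*31215)/k = (-3511 - 1*31215)/((3*sqrt(23646291072634390559)/26874413)) = (-3511 - 31215)*(sqrt(23646291072634390559)/2639643634929) = -34726*sqrt(23646291072634390559)/2639643634929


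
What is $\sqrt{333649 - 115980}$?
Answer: $\sqrt{217669} \approx 466.55$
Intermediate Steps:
$\sqrt{333649 - 115980} = \sqrt{217669}$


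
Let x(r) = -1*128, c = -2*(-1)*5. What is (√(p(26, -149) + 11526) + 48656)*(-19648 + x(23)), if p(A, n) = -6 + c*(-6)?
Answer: -962221056 - 39552*√2865 ≈ -9.6434e+8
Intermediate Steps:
c = 10 (c = 2*5 = 10)
x(r) = -128
p(A, n) = -66 (p(A, n) = -6 + 10*(-6) = -6 - 60 = -66)
(√(p(26, -149) + 11526) + 48656)*(-19648 + x(23)) = (√(-66 + 11526) + 48656)*(-19648 - 128) = (√11460 + 48656)*(-19776) = (2*√2865 + 48656)*(-19776) = (48656 + 2*√2865)*(-19776) = -962221056 - 39552*√2865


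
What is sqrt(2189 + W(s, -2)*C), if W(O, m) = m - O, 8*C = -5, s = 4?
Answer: 7*sqrt(179)/2 ≈ 46.827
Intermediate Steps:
C = -5/8 (C = (1/8)*(-5) = -5/8 ≈ -0.62500)
sqrt(2189 + W(s, -2)*C) = sqrt(2189 + (-2 - 1*4)*(-5/8)) = sqrt(2189 + (-2 - 4)*(-5/8)) = sqrt(2189 - 6*(-5/8)) = sqrt(2189 + 15/4) = sqrt(8771/4) = 7*sqrt(179)/2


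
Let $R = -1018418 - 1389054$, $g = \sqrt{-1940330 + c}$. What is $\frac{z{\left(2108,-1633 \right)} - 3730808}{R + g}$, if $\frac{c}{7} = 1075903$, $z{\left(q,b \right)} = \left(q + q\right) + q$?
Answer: $\frac{8966590944448}{5795915839793} + \frac{3724484 \sqrt{5590991}}{5795915839793} \approx 1.5486$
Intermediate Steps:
$z{\left(q,b \right)} = 3 q$ ($z{\left(q,b \right)} = 2 q + q = 3 q$)
$c = 7531321$ ($c = 7 \cdot 1075903 = 7531321$)
$g = \sqrt{5590991}$ ($g = \sqrt{-1940330 + 7531321} = \sqrt{5590991} \approx 2364.5$)
$R = -2407472$
$\frac{z{\left(2108,-1633 \right)} - 3730808}{R + g} = \frac{3 \cdot 2108 - 3730808}{-2407472 + \sqrt{5590991}} = \frac{6324 - 3730808}{-2407472 + \sqrt{5590991}} = - \frac{3724484}{-2407472 + \sqrt{5590991}}$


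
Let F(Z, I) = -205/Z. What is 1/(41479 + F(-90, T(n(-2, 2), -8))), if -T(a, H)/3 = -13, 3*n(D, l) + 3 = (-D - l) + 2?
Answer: 18/746663 ≈ 2.4107e-5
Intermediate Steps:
n(D, l) = -⅓ - D/3 - l/3 (n(D, l) = -1 + ((-D - l) + 2)/3 = -1 + (2 - D - l)/3 = -1 + (⅔ - D/3 - l/3) = -⅓ - D/3 - l/3)
T(a, H) = 39 (T(a, H) = -3*(-13) = 39)
1/(41479 + F(-90, T(n(-2, 2), -8))) = 1/(41479 - 205/(-90)) = 1/(41479 - 205*(-1/90)) = 1/(41479 + 41/18) = 1/(746663/18) = 18/746663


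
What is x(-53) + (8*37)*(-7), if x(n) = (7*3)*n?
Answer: -3185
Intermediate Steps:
x(n) = 21*n
x(-53) + (8*37)*(-7) = 21*(-53) + (8*37)*(-7) = -1113 + 296*(-7) = -1113 - 2072 = -3185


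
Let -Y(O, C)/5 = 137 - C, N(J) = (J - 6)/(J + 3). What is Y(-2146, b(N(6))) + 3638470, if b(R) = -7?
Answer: 3637750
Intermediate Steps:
N(J) = (-6 + J)/(3 + J)
Y(O, C) = -685 + 5*C (Y(O, C) = -5*(137 - C) = -685 + 5*C)
Y(-2146, b(N(6))) + 3638470 = (-685 + 5*(-7)) + 3638470 = (-685 - 35) + 3638470 = -720 + 3638470 = 3637750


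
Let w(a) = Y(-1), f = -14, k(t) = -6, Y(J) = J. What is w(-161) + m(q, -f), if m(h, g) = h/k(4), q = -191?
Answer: 185/6 ≈ 30.833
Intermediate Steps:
w(a) = -1
m(h, g) = -h/6 (m(h, g) = h/(-6) = h*(-⅙) = -h/6)
w(-161) + m(q, -f) = -1 - ⅙*(-191) = -1 + 191/6 = 185/6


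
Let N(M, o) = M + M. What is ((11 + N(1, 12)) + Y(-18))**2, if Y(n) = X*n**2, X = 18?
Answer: 34164025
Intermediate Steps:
N(M, o) = 2*M
Y(n) = 18*n**2
((11 + N(1, 12)) + Y(-18))**2 = ((11 + 2*1) + 18*(-18)**2)**2 = ((11 + 2) + 18*324)**2 = (13 + 5832)**2 = 5845**2 = 34164025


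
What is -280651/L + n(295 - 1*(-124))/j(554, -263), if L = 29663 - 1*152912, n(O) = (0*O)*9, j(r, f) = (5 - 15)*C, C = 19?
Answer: 40093/17607 ≈ 2.2771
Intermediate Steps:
j(r, f) = -190 (j(r, f) = (5 - 15)*19 = -10*19 = -190)
n(O) = 0 (n(O) = 0*9 = 0)
L = -123249 (L = 29663 - 152912 = -123249)
-280651/L + n(295 - 1*(-124))/j(554, -263) = -280651/(-123249) + 0/(-190) = -280651*(-1/123249) + 0*(-1/190) = 40093/17607 + 0 = 40093/17607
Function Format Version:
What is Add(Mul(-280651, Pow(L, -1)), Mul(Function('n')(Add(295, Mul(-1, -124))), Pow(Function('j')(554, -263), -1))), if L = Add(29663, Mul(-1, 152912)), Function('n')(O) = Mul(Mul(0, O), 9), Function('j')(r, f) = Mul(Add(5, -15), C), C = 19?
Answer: Rational(40093, 17607) ≈ 2.2771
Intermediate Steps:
Function('j')(r, f) = -190 (Function('j')(r, f) = Mul(Add(5, -15), 19) = Mul(-10, 19) = -190)
Function('n')(O) = 0 (Function('n')(O) = Mul(0, 9) = 0)
L = -123249 (L = Add(29663, -152912) = -123249)
Add(Mul(-280651, Pow(L, -1)), Mul(Function('n')(Add(295, Mul(-1, -124))), Pow(Function('j')(554, -263), -1))) = Add(Mul(-280651, Pow(-123249, -1)), Mul(0, Pow(-190, -1))) = Add(Mul(-280651, Rational(-1, 123249)), Mul(0, Rational(-1, 190))) = Add(Rational(40093, 17607), 0) = Rational(40093, 17607)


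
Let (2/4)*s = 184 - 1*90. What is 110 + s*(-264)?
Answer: -49522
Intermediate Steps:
s = 188 (s = 2*(184 - 1*90) = 2*(184 - 90) = 2*94 = 188)
110 + s*(-264) = 110 + 188*(-264) = 110 - 49632 = -49522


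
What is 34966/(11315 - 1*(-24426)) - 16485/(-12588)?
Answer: 343114131/149969236 ≈ 2.2879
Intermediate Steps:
34966/(11315 - 1*(-24426)) - 16485/(-12588) = 34966/(11315 + 24426) - 16485*(-1/12588) = 34966/35741 + 5495/4196 = 343114131/149969236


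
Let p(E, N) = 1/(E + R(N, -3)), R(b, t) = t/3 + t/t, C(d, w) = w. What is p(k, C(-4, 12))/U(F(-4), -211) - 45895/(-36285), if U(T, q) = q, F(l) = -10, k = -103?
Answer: 199494464/157716381 ≈ 1.2649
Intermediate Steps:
R(b, t) = 1 + t/3 (R(b, t) = t*(⅓) + 1 = t/3 + 1 = 1 + t/3)
p(E, N) = 1/E (p(E, N) = 1/(E + (1 + (⅓)*(-3))) = 1/(E + (1 - 1)) = 1/(E + 0) = 1/E)
p(k, C(-4, 12))/U(F(-4), -211) - 45895/(-36285) = 1/(-103*(-211)) - 45895/(-36285) = -1/103*(-1/211) - 45895*(-1/36285) = 1/21733 + 9179/7257 = 199494464/157716381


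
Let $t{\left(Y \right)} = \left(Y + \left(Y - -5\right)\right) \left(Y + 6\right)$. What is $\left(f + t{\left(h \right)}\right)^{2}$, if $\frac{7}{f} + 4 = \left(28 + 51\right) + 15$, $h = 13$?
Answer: $\frac{2810802289}{8100} \approx 3.4701 \cdot 10^{5}$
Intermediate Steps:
$t{\left(Y \right)} = \left(5 + 2 Y\right) \left(6 + Y\right)$ ($t{\left(Y \right)} = \left(Y + \left(Y + 5\right)\right) \left(6 + Y\right) = \left(Y + \left(5 + Y\right)\right) \left(6 + Y\right) = \left(5 + 2 Y\right) \left(6 + Y\right)$)
$f = \frac{7}{90}$ ($f = \frac{7}{-4 + \left(\left(28 + 51\right) + 15\right)} = \frac{7}{-4 + \left(79 + 15\right)} = \frac{7}{-4 + 94} = \frac{7}{90} \approx 0.077778$)
$\left(f + t{\left(h \right)}\right)^{2} = \left(\frac{7}{90} + \left(30 + 2 \cdot 13^{2} + 17 \cdot 13\right)\right)^{2} = \left(\frac{7}{90} + \left(30 + 2 \cdot 169 + 221\right)\right)^{2} = \left(\frac{7}{90} + \left(30 + 338 + 221\right)\right)^{2} = \left(\frac{7}{90} + 589\right)^{2} = \left(\frac{53017}{90}\right)^{2} = \frac{2810802289}{8100}$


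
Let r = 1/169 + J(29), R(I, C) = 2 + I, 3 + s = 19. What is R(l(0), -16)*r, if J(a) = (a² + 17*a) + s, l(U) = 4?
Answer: 1368906/169 ≈ 8100.0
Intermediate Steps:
s = 16 (s = -3 + 19 = 16)
J(a) = 16 + a² + 17*a (J(a) = (a² + 17*a) + 16 = 16 + a² + 17*a)
r = 228151/169 (r = 1/169 + (16 + 29² + 17*29) = 1/169 + (16 + 841 + 493) = 1/169 + 1350 = 228151/169 ≈ 1350.0)
R(l(0), -16)*r = (2 + 4)*(228151/169) = 6*(228151/169) = 1368906/169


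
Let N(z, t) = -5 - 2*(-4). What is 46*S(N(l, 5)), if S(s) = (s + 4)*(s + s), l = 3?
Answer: 1932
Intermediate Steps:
N(z, t) = 3 (N(z, t) = -5 + 8 = 3)
S(s) = 2*s*(4 + s) (S(s) = (4 + s)*(2*s) = 2*s*(4 + s))
46*S(N(l, 5)) = 46*(2*3*(4 + 3)) = 46*(2*3*7) = 46*42 = 1932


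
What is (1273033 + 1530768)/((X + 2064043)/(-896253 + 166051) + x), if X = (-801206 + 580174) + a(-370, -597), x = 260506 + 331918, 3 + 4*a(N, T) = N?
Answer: 8189364391208/1730349386921 ≈ 4.7328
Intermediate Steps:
a(N, T) = -¾ + N/4
x = 592424
X = -884501/4 (X = (-801206 + 580174) + (-¾ + (¼)*(-370)) = -221032 + (-¾ - 185/2) = -221032 - 373/4 = -884501/4 ≈ -2.2113e+5)
(1273033 + 1530768)/((X + 2064043)/(-896253 + 166051) + x) = (1273033 + 1530768)/((-884501/4 + 2064043)/(-896253 + 166051) + 592424) = 2803801/((7371671/4)/(-730202) + 592424) = 2803801/((7371671/4)*(-1/730202) + 592424) = 2803801/(-7371671/2920808 + 592424) = 2803801/(1730349386921/2920808) = 2803801*(2920808/1730349386921) = 8189364391208/1730349386921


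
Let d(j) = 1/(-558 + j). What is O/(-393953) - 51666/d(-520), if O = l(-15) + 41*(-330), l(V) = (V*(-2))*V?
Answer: 21941585816424/393953 ≈ 5.5696e+7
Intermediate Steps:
l(V) = -2*V**2 (l(V) = (-2*V)*V = -2*V**2)
O = -13980 (O = -2*(-15)**2 + 41*(-330) = -2*225 - 13530 = -450 - 13530 = -13980)
O/(-393953) - 51666/d(-520) = -13980/(-393953) - 51666/(1/(-558 - 520)) = -13980*(-1/393953) - 51666/(1/(-1078)) = 13980/393953 - 51666/(-1/1078) = 13980/393953 - 51666*(-1078) = 13980/393953 + 55695948 = 21941585816424/393953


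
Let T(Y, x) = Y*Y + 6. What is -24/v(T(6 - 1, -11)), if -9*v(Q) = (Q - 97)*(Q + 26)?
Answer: -12/209 ≈ -0.057416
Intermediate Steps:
T(Y, x) = 6 + Y**2 (T(Y, x) = Y**2 + 6 = 6 + Y**2)
v(Q) = -(-97 + Q)*(26 + Q)/9 (v(Q) = -(Q - 97)*(Q + 26)/9 = -(-97 + Q)*(26 + Q)/9)
-24/v(T(6 - 1, -11)) = -24/(2522/9 - (6 + (6 - 1)**2)**2/9 + 71*(6 + (6 - 1)**2)/9) = -24/(2522/9 - (6 + 5**2)**2/9 + 71*(6 + 5**2)/9) = -24/(2522/9 - (6 + 25)**2/9 + 71*(6 + 25)/9) = -24/(2522/9 - 1/9*31**2 + (71/9)*31) = -24/(2522/9 - 1/9*961 + 2201/9) = -24/(2522/9 - 961/9 + 2201/9) = -24/418 = (1/418)*(-24) = -12/209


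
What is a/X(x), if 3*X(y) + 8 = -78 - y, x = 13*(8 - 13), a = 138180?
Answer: -19740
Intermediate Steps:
x = -65 (x = 13*(-5) = -65)
X(y) = -86/3 - y/3 (X(y) = -8/3 + (-78 - y)/3 = -8/3 + (-26 - y/3) = -86/3 - y/3)
a/X(x) = 138180/(-86/3 - ⅓*(-65)) = 138180/(-86/3 + 65/3) = 138180/(-7) = 138180*(-⅐) = -19740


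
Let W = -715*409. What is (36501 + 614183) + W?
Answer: 358249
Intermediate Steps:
W = -292435
(36501 + 614183) + W = (36501 + 614183) - 292435 = 650684 - 292435 = 358249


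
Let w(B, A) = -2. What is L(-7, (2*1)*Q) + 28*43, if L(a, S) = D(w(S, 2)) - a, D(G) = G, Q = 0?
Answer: 1209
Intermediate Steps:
L(a, S) = -2 - a
L(-7, (2*1)*Q) + 28*43 = (-2 - 1*(-7)) + 28*43 = (-2 + 7) + 1204 = 5 + 1204 = 1209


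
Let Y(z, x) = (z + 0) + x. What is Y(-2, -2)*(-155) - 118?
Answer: 502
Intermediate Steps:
Y(z, x) = x + z (Y(z, x) = z + x = x + z)
Y(-2, -2)*(-155) - 118 = (-2 - 2)*(-155) - 118 = -4*(-155) - 118 = 620 - 118 = 502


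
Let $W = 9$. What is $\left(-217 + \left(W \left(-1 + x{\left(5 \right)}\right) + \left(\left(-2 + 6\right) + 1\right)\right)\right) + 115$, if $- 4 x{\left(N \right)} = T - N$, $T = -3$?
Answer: $-88$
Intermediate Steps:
$x{\left(N \right)} = \frac{3}{4} + \frac{N}{4}$ ($x{\left(N \right)} = - \frac{-3 - N}{4} = \frac{3}{4} + \frac{N}{4}$)
$\left(-217 + \left(W \left(-1 + x{\left(5 \right)}\right) + \left(\left(-2 + 6\right) + 1\right)\right)\right) + 115 = \left(-217 + \left(9 \left(-1 + \left(\frac{3}{4} + \frac{1}{4} \cdot 5\right)\right) + \left(\left(-2 + 6\right) + 1\right)\right)\right) + 115 = \left(-217 + \left(9 \left(-1 + \left(\frac{3}{4} + \frac{5}{4}\right)\right) + \left(4 + 1\right)\right)\right) + 115 = \left(-217 + \left(9 \left(-1 + 2\right) + 5\right)\right) + 115 = \left(-217 + \left(9 \cdot 1 + 5\right)\right) + 115 = \left(-217 + \left(9 + 5\right)\right) + 115 = \left(-217 + 14\right) + 115 = -203 + 115 = -88$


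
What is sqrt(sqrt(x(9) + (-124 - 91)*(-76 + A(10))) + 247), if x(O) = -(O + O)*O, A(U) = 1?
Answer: sqrt(247 + sqrt(15963)) ≈ 19.322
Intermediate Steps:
x(O) = -2*O**2 (x(O) = -2*O*O = -2*O**2)
sqrt(sqrt(x(9) + (-124 - 91)*(-76 + A(10))) + 247) = sqrt(sqrt(-2*9**2 + (-124 - 91)*(-76 + 1)) + 247) = sqrt(sqrt(-2*81 - 215*(-75)) + 247) = sqrt(sqrt(-162 + 16125) + 247) = sqrt(sqrt(15963) + 247) = sqrt(247 + sqrt(15963))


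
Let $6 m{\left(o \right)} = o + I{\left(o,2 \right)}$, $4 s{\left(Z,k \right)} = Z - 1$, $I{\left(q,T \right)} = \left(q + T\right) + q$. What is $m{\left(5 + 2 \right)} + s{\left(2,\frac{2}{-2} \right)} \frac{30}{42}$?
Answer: $\frac{337}{84} \approx 4.0119$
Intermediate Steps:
$I{\left(q,T \right)} = T + 2 q$ ($I{\left(q,T \right)} = \left(T + q\right) + q = T + 2 q$)
$s{\left(Z,k \right)} = - \frac{1}{4} + \frac{Z}{4}$ ($s{\left(Z,k \right)} = \frac{Z - 1}{4} = \frac{-1 + Z}{4} = - \frac{1}{4} + \frac{Z}{4}$)
$m{\left(o \right)} = \frac{1}{3} + \frac{o}{2}$ ($m{\left(o \right)} = \frac{o + \left(2 + 2 o\right)}{6} = \frac{2 + 3 o}{6} = \frac{1}{3} + \frac{o}{2}$)
$m{\left(5 + 2 \right)} + s{\left(2,\frac{2}{-2} \right)} \frac{30}{42} = \left(\frac{1}{3} + \frac{5 + 2}{2}\right) + \left(- \frac{1}{4} + \frac{1}{4} \cdot 2\right) \frac{30}{42} = \left(\frac{1}{3} + \frac{1}{2} \cdot 7\right) + \left(- \frac{1}{4} + \frac{1}{2}\right) 30 \cdot \frac{1}{42} = \left(\frac{1}{3} + \frac{7}{2}\right) + \frac{1}{4} \cdot \frac{5}{7} = \frac{23}{6} + \frac{5}{28} = \frac{337}{84}$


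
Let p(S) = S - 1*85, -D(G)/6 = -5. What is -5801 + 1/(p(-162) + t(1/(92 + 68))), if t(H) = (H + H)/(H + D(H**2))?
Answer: -6879091646/1185845 ≈ -5801.0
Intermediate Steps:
D(G) = 30 (D(G) = -6*(-5) = 30)
p(S) = -85 + S (p(S) = S - 85 = -85 + S)
t(H) = 2*H/(30 + H) (t(H) = (H + H)/(H + 30) = (2*H)/(30 + H) = 2*H/(30 + H))
-5801 + 1/(p(-162) + t(1/(92 + 68))) = -5801 + 1/((-85 - 162) + 2/((92 + 68)*(30 + 1/(92 + 68)))) = -5801 + 1/(-247 + 2/(160*(30 + 1/160))) = -5801 + 1/(-247 + 2*(1/160)/(30 + 1/160)) = -5801 + 1/(-247 + 2*(1/160)/(4801/160)) = -5801 + 1/(-247 + 2*(1/160)*(160/4801)) = -5801 + 1/(-247 + 2/4801) = -5801 + 1/(-1185845/4801) = -5801 - 4801/1185845 = -6879091646/1185845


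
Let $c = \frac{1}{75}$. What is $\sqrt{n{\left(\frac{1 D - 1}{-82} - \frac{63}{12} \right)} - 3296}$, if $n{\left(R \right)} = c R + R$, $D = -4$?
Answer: $\frac{i \sqrt{1248618387}}{615} \approx 57.457 i$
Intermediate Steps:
$c = \frac{1}{75} \approx 0.013333$
$n{\left(R \right)} = \frac{76 R}{75}$ ($n{\left(R \right)} = \frac{R}{75} + R = \frac{76 R}{75}$)
$\sqrt{n{\left(\frac{1 D - 1}{-82} - \frac{63}{12} \right)} - 3296} = \sqrt{\frac{76 \left(\frac{1 \left(-4\right) - 1}{-82} - \frac{63}{12}\right)}{75} - 3296} = \sqrt{\frac{76 \left(\left(-4 - 1\right) \left(- \frac{1}{82}\right) - \frac{21}{4}\right)}{75} - 3296} = \sqrt{\frac{76 \left(\left(-5\right) \left(- \frac{1}{82}\right) - \frac{21}{4}\right)}{75} - 3296} = \sqrt{\frac{76 \left(\frac{5}{82} - \frac{21}{4}\right)}{75} - 3296} = \sqrt{\frac{76}{75} \left(- \frac{851}{164}\right) - 3296} = \sqrt{- \frac{16169}{3075} - 3296} = \sqrt{- \frac{10151369}{3075}} = \frac{i \sqrt{1248618387}}{615}$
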